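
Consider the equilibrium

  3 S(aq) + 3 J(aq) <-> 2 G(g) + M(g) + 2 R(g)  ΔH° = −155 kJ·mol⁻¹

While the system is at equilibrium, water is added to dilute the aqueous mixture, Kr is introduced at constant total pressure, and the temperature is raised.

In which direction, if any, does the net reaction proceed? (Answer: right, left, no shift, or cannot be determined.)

cannot be determined

Dilution lowers every aqueous concentration by the same factor. Δn_aq = 0 − 6 = -6, so the system shifts toward the side with more dissolved moles — to the left.
Adding inert gas at constant total pressure expands the volume and lowers every reacting partial pressure. With Δn_gas = 5 − 0 = +5, Q moves away from K toward the side with fewer gas moles, so the system shifts toward the side with more gas moles — to the right.
The forward reaction is exothermic. Raising T favours the endothermic direction — shift to the left.
The individual effects push in opposite directions; without quantitative information the net direction cannot be determined.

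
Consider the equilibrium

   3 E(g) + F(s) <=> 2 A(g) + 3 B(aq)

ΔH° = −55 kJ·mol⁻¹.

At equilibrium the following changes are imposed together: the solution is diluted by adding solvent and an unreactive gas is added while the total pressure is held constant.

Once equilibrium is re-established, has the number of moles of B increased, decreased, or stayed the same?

Dilution lowers every aqueous concentration by the same factor. Δn_aq = 3 − 0 = +3, so the system shifts toward the side with more dissolved moles — to the right.
Adding inert gas at constant total pressure expands the volume and lowers every reacting partial pressure. With Δn_gas = 2 − 3 = -1, Q moves away from K toward the side with fewer gas moles, so the system shifts toward the side with more gas moles — to the left.
The two effects oppose each other, so the net shift — and hence the change in B — cannot be determined from the given information.

cannot be determined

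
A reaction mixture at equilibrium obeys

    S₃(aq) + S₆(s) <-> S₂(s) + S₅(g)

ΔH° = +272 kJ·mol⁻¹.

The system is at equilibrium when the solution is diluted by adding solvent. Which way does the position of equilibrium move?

left

Dilution lowers every aqueous concentration by the same factor. Δn_aq = 0 − 1 = -1, so the system shifts toward the side with more dissolved moles — to the left.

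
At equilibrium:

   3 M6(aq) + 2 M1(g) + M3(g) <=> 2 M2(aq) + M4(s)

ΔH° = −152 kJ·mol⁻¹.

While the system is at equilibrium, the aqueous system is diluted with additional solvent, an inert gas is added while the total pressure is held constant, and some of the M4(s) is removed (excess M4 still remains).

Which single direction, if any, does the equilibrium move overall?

left

Dilution lowers every aqueous concentration by the same factor. Δn_aq = 2 − 3 = -1, so the system shifts toward the side with more dissolved moles — to the left.
Adding inert gas at constant total pressure expands the volume and lowers every reacting partial pressure. With Δn_gas = 0 − 3 = -3, Q moves away from K toward the side with fewer gas moles, so the system shifts toward the side with more gas moles — to the left.
M4 is a pure solid; its activity is 1 regardless of amount, so Q is unaffected — no shift from this change.
Only the nonzero effect(s) matter; the net shift is to the left.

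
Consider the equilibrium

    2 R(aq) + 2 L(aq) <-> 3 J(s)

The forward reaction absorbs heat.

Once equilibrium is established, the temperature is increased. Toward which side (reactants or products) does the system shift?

right

The forward reaction is endothermic. Raising T favours the endothermic direction — shift to the right.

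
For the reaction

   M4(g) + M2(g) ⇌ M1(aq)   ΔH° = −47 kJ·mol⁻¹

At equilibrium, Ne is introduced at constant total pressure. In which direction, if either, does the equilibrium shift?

Adding inert gas at constant total pressure expands the volume and lowers every reacting partial pressure. With Δn_gas = 0 − 2 = -2, Q moves away from K toward the side with fewer gas moles, so the system shifts toward the side with more gas moles — to the left.

left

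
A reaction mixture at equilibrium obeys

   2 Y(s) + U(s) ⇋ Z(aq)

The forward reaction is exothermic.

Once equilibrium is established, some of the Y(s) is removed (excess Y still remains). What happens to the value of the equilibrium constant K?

unchanged

The equilibrium constant depends only on temperature. This perturbation changes neither the position of equilibrium nor K.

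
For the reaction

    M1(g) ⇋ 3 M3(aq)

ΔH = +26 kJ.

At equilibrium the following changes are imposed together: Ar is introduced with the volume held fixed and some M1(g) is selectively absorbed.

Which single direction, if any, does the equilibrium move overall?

left

At constant volume, adding an inert gas leaves every reacting species' partial pressure unchanged, so Q is unchanged — no shift from this change.
Removing M1 (g), a reactant, drives the reaction to the left.
Only the nonzero effect(s) matter; the net shift is to the left.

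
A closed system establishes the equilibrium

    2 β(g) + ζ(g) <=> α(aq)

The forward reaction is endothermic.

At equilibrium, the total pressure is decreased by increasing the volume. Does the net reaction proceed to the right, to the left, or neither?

left

Gas moles: reactants 3, products 0 (Δn_gas = -3). Expansion shifts the system toward the side with more moles of gas — to the left.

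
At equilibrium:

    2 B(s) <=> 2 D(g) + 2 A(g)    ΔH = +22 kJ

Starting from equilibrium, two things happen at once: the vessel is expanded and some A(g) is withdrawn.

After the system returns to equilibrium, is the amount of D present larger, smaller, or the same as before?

Gas moles: reactants 0, products 4 (Δn_gas = +4). Expansion shifts the system toward the side with more moles of gas — to the right.
Removing A (g), a product, drives the reaction to the right.
The net shift is to the right. D is a product, so its amount increases.

increases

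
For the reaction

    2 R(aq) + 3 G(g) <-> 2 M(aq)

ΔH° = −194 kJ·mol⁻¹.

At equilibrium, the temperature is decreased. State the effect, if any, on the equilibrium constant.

increases

K depends on temperature via the van 't Hoff relation. The forward reaction is exothermic, so lowering T increases K.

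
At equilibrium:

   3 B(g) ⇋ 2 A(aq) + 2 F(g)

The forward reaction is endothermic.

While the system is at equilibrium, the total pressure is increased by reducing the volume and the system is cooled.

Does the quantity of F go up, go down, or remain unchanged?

cannot be determined

Gas moles: reactants 3, products 2 (Δn_gas = -1). Compression shifts the system toward the side with fewer moles of gas — to the right.
The forward reaction is endothermic. Lowering T favours the exothermic direction — shift to the left.
The two effects oppose each other, so the net shift — and hence the change in F — cannot be determined from the given information.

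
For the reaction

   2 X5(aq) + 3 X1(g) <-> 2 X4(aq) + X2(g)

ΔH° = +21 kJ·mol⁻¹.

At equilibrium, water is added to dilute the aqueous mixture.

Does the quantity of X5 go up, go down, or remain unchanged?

unchanged

Dilution scales every aqueous concentration by the same factor. Δn_aq = 2 − 2 = 0, so Q is unchanged — no shift.
No net shift occurs, so the amount of X5 is unchanged.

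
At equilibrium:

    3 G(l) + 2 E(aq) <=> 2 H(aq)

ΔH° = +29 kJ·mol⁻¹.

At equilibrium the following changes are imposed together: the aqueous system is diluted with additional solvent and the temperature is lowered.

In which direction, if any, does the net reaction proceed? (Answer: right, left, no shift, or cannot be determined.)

Dilution scales every aqueous concentration by the same factor. Δn_aq = 2 − 2 = 0, so Q is unchanged — no shift.
The forward reaction is endothermic. Lowering T favours the exothermic direction — shift to the left.
Only the nonzero effect(s) matter; the net shift is to the left.

left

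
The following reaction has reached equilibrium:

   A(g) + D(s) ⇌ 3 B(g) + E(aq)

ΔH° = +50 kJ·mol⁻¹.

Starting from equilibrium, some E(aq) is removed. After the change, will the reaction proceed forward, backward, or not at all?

Removing E (aq), a product, drives the reaction to the right.

right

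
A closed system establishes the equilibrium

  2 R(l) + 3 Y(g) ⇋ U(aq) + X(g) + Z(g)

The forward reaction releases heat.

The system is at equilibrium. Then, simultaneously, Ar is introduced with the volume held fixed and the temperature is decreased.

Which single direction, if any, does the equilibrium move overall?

At constant volume, adding an inert gas leaves every reacting species' partial pressure unchanged, so Q is unchanged — no shift from this change.
The forward reaction is exothermic. Lowering T favours the exothermic direction — shift to the right.
Only the nonzero effect(s) matter; the net shift is to the right.

right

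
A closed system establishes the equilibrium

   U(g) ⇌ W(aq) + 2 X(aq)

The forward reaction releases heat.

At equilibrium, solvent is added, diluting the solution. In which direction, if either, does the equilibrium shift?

right

Dilution lowers every aqueous concentration by the same factor. Δn_aq = 3 − 0 = +3, so the system shifts toward the side with more dissolved moles — to the right.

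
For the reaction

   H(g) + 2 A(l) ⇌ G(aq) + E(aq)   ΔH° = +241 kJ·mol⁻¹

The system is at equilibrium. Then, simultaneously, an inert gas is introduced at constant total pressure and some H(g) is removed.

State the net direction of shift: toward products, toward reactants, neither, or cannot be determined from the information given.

Adding inert gas at constant total pressure expands the volume and lowers every reacting partial pressure. With Δn_gas = 0 − 1 = -1, Q moves away from K toward the side with fewer gas moles, so the system shifts toward the side with more gas moles — to the left.
Removing H (g), a reactant, drives the reaction to the left.
All effects act in the same direction — net shift to the left.

left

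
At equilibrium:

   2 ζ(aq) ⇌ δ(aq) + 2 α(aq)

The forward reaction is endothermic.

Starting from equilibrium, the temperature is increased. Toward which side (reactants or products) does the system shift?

The forward reaction is endothermic. Raising T favours the endothermic direction — shift to the right.

right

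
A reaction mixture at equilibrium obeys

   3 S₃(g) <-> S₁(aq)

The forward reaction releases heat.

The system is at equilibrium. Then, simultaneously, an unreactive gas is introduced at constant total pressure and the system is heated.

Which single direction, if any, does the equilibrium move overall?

left

Adding inert gas at constant total pressure expands the volume and lowers every reacting partial pressure. With Δn_gas = 0 − 3 = -3, Q moves away from K toward the side with fewer gas moles, so the system shifts toward the side with more gas moles — to the left.
The forward reaction is exothermic. Raising T favours the endothermic direction — shift to the left.
All effects act in the same direction — net shift to the left.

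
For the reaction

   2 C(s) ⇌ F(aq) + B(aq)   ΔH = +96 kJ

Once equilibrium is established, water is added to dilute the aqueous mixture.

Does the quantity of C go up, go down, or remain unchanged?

Dilution lowers every aqueous concentration by the same factor. Δn_aq = 2 − 0 = +2, so the system shifts toward the side with more dissolved moles — to the right.
The net shift is to the right. C is a reactant, so its amount decreases.

decreases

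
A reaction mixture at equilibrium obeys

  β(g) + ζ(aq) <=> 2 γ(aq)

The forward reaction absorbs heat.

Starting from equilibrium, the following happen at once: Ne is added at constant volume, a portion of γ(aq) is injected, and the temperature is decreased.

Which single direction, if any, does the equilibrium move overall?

At constant volume, adding an inert gas leaves every reacting species' partial pressure unchanged, so Q is unchanged — no shift from this change.
Adding γ (aq), a product, drives the reaction to the left.
The forward reaction is endothermic. Lowering T favours the exothermic direction — shift to the left.
Only the nonzero effect(s) matter; the net shift is to the left.

left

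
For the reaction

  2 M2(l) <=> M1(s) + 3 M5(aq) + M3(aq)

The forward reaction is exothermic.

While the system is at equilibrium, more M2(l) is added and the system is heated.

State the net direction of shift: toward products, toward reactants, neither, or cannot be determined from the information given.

left

M2 is a pure liquid; its activity is 1 regardless of amount, so Q is unaffected — no shift from this change.
The forward reaction is exothermic. Raising T favours the endothermic direction — shift to the left.
Only the nonzero effect(s) matter; the net shift is to the left.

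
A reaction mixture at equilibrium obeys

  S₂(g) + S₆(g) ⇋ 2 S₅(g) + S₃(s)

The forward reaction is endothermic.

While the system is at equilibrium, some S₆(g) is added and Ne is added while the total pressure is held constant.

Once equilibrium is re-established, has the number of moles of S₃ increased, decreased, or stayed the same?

increases

Adding S₆ (g), a reactant, drives the reaction to the right.
Adding inert gas at constant total pressure expands the volume, scaling every reacting partial pressure by the same factor. Δn_gas = 2 − 2 = 0, so Q is unchanged — no shift.
The net shift is to the right. S₃ is a product, so its amount increases.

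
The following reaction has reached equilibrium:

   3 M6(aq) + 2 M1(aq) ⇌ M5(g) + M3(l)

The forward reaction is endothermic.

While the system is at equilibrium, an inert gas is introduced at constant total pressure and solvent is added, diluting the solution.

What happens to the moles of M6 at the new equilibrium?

Adding inert gas at constant total pressure expands the volume and lowers every reacting partial pressure. With Δn_gas = 1 − 0 = +1, Q moves away from K toward the side with fewer gas moles, so the system shifts toward the side with more gas moles — to the right.
Dilution lowers every aqueous concentration by the same factor. Δn_aq = 0 − 5 = -5, so the system shifts toward the side with more dissolved moles — to the left.
The two effects oppose each other, so the net shift — and hence the change in M6 — cannot be determined from the given information.

cannot be determined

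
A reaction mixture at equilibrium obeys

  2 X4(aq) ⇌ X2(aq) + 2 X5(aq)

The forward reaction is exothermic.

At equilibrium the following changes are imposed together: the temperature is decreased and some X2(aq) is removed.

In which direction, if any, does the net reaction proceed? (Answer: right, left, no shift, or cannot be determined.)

right

The forward reaction is exothermic. Lowering T favours the exothermic direction — shift to the right.
Removing X2 (aq), a product, drives the reaction to the right.
All effects act in the same direction — net shift to the right.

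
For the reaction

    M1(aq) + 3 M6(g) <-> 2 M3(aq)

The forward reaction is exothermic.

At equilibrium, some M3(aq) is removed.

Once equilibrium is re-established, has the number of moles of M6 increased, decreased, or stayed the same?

decreases

Removing M3 (aq), a product, drives the reaction to the right.
The net shift is to the right. M6 is a reactant, so its amount decreases.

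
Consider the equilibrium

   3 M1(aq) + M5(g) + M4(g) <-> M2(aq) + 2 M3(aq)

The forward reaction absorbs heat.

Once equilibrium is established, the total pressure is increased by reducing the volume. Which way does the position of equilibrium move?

right

Gas moles: reactants 2, products 0 (Δn_gas = -2). Compression shifts the system toward the side with fewer moles of gas — to the right.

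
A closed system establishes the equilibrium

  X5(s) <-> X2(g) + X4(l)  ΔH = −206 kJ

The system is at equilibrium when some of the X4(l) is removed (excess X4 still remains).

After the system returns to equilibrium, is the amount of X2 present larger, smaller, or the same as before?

unchanged

X4 is a pure liquid; its activity is 1 regardless of amount, so Q is unaffected — no shift from this change.
No net shift occurs, so the amount of X2 is unchanged.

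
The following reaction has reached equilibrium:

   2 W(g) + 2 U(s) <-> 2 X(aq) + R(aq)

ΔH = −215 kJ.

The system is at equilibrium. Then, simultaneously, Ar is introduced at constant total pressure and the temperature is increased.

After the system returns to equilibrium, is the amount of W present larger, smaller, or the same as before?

Adding inert gas at constant total pressure expands the volume and lowers every reacting partial pressure. With Δn_gas = 0 − 2 = -2, Q moves away from K toward the side with fewer gas moles, so the system shifts toward the side with more gas moles — to the left.
The forward reaction is exothermic. Raising T favours the endothermic direction — shift to the left.
The net shift is to the left. W is a reactant, so its amount increases.

increases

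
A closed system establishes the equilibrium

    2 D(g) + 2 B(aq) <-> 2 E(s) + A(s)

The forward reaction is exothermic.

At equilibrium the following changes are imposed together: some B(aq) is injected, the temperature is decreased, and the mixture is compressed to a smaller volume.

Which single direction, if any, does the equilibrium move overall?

right

Adding B (aq), a reactant, drives the reaction to the right.
The forward reaction is exothermic. Lowering T favours the exothermic direction — shift to the right.
Gas moles: reactants 2, products 0 (Δn_gas = -2). Compression shifts the system toward the side with fewer moles of gas — to the right.
All effects act in the same direction — net shift to the right.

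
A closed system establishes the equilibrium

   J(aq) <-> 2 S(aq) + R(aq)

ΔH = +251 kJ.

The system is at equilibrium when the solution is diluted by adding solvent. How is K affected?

The equilibrium constant depends only on temperature. This perturbation may move the position of equilibrium, but since T is unchanged, K itself is unchanged.

unchanged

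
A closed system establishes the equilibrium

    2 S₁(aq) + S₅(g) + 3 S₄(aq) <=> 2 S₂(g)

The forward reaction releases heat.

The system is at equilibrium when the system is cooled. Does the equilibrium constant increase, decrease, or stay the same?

increases

K depends on temperature via the van 't Hoff relation. The forward reaction is exothermic, so lowering T increases K.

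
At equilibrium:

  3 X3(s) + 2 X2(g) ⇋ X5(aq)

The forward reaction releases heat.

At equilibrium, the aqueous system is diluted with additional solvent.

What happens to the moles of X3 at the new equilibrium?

decreases

Dilution lowers every aqueous concentration by the same factor. Δn_aq = 1 − 0 = +1, so the system shifts toward the side with more dissolved moles — to the right.
The net shift is to the right. X3 is a reactant, so its amount decreases.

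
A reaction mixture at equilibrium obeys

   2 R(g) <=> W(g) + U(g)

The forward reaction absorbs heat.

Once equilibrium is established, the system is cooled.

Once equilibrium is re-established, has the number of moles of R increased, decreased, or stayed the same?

The forward reaction is endothermic. Lowering T favours the exothermic direction — shift to the left.
The net shift is to the left. R is a reactant, so its amount increases.

increases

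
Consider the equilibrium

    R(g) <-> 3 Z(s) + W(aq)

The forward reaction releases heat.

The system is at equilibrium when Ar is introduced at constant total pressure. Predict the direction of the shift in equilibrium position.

left

Adding inert gas at constant total pressure expands the volume and lowers every reacting partial pressure. With Δn_gas = 0 − 1 = -1, Q moves away from K toward the side with fewer gas moles, so the system shifts toward the side with more gas moles — to the left.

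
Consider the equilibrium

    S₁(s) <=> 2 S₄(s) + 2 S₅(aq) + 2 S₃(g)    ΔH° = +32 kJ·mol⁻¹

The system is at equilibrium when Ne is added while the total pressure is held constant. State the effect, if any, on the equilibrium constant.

unchanged

The equilibrium constant depends only on temperature. This perturbation may move the position of equilibrium, but since T is unchanged, K itself is unchanged.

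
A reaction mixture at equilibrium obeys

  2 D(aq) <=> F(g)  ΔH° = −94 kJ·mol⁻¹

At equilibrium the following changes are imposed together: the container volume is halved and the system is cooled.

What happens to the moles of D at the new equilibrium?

Gas moles: reactants 0, products 1 (Δn_gas = +1). Compression shifts the system toward the side with fewer moles of gas — to the left.
The forward reaction is exothermic. Lowering T favours the exothermic direction — shift to the right.
The two effects oppose each other, so the net shift — and hence the change in D — cannot be determined from the given information.

cannot be determined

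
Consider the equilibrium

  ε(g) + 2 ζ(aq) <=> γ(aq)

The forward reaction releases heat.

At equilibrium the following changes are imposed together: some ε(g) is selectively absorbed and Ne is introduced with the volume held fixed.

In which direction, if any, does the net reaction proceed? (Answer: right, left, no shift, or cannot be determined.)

left

Removing ε (g), a reactant, drives the reaction to the left.
At constant volume, adding an inert gas leaves every reacting species' partial pressure unchanged, so Q is unchanged — no shift from this change.
Only the nonzero effect(s) matter; the net shift is to the left.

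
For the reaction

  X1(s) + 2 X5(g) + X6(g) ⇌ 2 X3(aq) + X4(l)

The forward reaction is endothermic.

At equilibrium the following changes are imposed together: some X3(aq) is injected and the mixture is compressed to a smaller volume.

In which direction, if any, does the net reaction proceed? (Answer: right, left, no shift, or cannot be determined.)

cannot be determined

Adding X3 (aq), a product, drives the reaction to the left.
Gas moles: reactants 3, products 0 (Δn_gas = -3). Compression shifts the system toward the side with fewer moles of gas — to the right.
The individual effects push in opposite directions; without quantitative information the net direction cannot be determined.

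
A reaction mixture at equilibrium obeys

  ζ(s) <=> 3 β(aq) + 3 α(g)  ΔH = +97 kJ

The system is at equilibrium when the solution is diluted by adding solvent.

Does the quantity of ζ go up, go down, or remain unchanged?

Dilution lowers every aqueous concentration by the same factor. Δn_aq = 3 − 0 = +3, so the system shifts toward the side with more dissolved moles — to the right.
The net shift is to the right. ζ is a reactant, so its amount decreases.

decreases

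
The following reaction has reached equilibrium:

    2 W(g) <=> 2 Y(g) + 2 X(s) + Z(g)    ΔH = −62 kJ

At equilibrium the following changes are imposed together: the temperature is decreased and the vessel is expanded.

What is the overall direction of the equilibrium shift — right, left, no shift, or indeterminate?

right

The forward reaction is exothermic. Lowering T favours the exothermic direction — shift to the right.
Gas moles: reactants 2, products 3 (Δn_gas = +1). Expansion shifts the system toward the side with more moles of gas — to the right.
All effects act in the same direction — net shift to the right.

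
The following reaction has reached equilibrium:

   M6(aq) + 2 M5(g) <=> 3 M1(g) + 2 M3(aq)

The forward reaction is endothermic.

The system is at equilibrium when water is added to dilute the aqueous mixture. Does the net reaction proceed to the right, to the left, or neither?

Dilution lowers every aqueous concentration by the same factor. Δn_aq = 2 − 1 = +1, so the system shifts toward the side with more dissolved moles — to the right.

right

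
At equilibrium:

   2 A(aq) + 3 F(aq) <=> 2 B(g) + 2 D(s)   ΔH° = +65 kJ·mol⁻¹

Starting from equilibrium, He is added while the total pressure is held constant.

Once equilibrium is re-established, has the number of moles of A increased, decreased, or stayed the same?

Adding inert gas at constant total pressure expands the volume and lowers every reacting partial pressure. With Δn_gas = 2 − 0 = +2, Q moves away from K toward the side with fewer gas moles, so the system shifts toward the side with more gas moles — to the right.
The net shift is to the right. A is a reactant, so its amount decreases.

decreases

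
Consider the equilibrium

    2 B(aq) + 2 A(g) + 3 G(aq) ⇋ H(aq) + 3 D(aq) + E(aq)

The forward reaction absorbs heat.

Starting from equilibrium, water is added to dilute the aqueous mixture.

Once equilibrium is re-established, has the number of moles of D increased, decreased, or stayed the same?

Dilution scales every aqueous concentration by the same factor. Δn_aq = 5 − 5 = 0, so Q is unchanged — no shift.
No net shift occurs, so the amount of D is unchanged.

unchanged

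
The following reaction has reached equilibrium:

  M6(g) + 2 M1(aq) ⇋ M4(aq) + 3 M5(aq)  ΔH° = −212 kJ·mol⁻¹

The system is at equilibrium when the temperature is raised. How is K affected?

K depends on temperature via the van 't Hoff relation. The forward reaction is exothermic, so raising T decreases K.

decreases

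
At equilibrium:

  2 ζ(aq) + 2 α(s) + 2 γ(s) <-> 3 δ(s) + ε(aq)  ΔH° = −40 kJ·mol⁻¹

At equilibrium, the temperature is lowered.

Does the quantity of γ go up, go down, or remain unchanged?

decreases

The forward reaction is exothermic. Lowering T favours the exothermic direction — shift to the right.
The net shift is to the right. γ is a reactant, so its amount decreases.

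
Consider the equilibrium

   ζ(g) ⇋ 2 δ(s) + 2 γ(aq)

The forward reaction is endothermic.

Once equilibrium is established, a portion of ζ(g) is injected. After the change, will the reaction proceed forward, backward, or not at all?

Adding ζ (g), a reactant, drives the reaction to the right.

right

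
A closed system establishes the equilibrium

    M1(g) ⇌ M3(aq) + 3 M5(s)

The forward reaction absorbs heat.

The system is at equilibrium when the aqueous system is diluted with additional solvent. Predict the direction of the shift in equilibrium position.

right

Dilution lowers every aqueous concentration by the same factor. Δn_aq = 1 − 0 = +1, so the system shifts toward the side with more dissolved moles — to the right.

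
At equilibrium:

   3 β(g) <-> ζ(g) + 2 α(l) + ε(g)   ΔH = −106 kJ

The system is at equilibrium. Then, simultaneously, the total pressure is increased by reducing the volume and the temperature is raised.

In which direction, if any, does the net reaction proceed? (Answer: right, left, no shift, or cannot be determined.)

cannot be determined

Gas moles: reactants 3, products 2 (Δn_gas = -1). Compression shifts the system toward the side with fewer moles of gas — to the right.
The forward reaction is exothermic. Raising T favours the endothermic direction — shift to the left.
The individual effects push in opposite directions; without quantitative information the net direction cannot be determined.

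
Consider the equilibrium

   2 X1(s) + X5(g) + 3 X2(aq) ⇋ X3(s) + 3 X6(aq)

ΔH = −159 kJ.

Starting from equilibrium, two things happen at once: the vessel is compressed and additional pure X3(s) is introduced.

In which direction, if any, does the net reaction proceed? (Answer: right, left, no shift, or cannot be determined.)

right

Gas moles: reactants 1, products 0 (Δn_gas = -1). Compression shifts the system toward the side with fewer moles of gas — to the right.
X3 is a pure solid; its activity is 1 regardless of amount, so Q is unaffected — no shift from this change.
Only the nonzero effect(s) matter; the net shift is to the right.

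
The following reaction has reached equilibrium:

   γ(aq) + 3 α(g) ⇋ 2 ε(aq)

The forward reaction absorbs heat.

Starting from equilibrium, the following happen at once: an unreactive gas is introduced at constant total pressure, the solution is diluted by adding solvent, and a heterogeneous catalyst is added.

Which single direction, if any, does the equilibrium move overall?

Adding inert gas at constant total pressure expands the volume and lowers every reacting partial pressure. With Δn_gas = 0 − 3 = -3, Q moves away from K toward the side with fewer gas moles, so the system shifts toward the side with more gas moles — to the left.
Dilution lowers every aqueous concentration by the same factor. Δn_aq = 2 − 1 = +1, so the system shifts toward the side with more dissolved moles — to the right.
A catalyst speeds both forward and reverse rates equally; it changes neither Q nor K — no shift from this change.
The individual effects push in opposite directions; without quantitative information the net direction cannot be determined.

cannot be determined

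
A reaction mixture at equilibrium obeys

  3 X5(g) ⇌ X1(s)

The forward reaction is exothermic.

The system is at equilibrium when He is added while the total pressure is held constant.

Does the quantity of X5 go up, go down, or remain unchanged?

increases

Adding inert gas at constant total pressure expands the volume and lowers every reacting partial pressure. With Δn_gas = 0 − 3 = -3, Q moves away from K toward the side with fewer gas moles, so the system shifts toward the side with more gas moles — to the left.
The net shift is to the left. X5 is a reactant, so its amount increases.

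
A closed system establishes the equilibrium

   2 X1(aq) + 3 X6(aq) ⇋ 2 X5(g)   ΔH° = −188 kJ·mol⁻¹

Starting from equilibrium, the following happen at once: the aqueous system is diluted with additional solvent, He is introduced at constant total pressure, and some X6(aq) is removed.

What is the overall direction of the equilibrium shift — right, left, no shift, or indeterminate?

cannot be determined

Dilution lowers every aqueous concentration by the same factor. Δn_aq = 0 − 5 = -5, so the system shifts toward the side with more dissolved moles — to the left.
Adding inert gas at constant total pressure expands the volume and lowers every reacting partial pressure. With Δn_gas = 2 − 0 = +2, Q moves away from K toward the side with fewer gas moles, so the system shifts toward the side with more gas moles — to the right.
Removing X6 (aq), a reactant, drives the reaction to the left.
The individual effects push in opposite directions; without quantitative information the net direction cannot be determined.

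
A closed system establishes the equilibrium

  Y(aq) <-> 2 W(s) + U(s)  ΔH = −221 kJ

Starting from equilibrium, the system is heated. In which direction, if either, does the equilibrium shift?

left

The forward reaction is exothermic. Raising T favours the endothermic direction — shift to the left.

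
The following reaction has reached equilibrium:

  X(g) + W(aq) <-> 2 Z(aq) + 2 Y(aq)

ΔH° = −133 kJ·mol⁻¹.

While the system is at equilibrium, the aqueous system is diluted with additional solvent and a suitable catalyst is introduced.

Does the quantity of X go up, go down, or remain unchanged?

decreases

Dilution lowers every aqueous concentration by the same factor. Δn_aq = 4 − 1 = +3, so the system shifts toward the side with more dissolved moles — to the right.
A catalyst speeds both forward and reverse rates equally; it changes neither Q nor K — no shift from this change.
The net shift is to the right. X is a reactant, so its amount decreases.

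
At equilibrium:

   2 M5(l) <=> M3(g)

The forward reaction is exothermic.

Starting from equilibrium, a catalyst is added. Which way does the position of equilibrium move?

A catalyst speeds both forward and reverse rates equally; it changes neither Q nor K — no shift from this change.

no shift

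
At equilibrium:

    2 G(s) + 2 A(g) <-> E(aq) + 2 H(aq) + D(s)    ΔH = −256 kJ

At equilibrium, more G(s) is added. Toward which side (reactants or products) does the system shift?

G is a pure solid; its activity is 1 regardless of amount, so Q is unaffected — no shift from this change.

no shift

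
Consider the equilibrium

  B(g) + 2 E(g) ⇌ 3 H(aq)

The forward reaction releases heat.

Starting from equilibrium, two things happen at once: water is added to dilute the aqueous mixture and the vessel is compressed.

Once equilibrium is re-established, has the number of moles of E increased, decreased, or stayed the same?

Dilution lowers every aqueous concentration by the same factor. Δn_aq = 3 − 0 = +3, so the system shifts toward the side with more dissolved moles — to the right.
Gas moles: reactants 3, products 0 (Δn_gas = -3). Compression shifts the system toward the side with fewer moles of gas — to the right.
The net shift is to the right. E is a reactant, so its amount decreases.

decreases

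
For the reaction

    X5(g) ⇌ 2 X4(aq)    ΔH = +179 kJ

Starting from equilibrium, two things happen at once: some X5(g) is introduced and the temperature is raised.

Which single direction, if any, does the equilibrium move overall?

right

Adding X5 (g), a reactant, drives the reaction to the right.
The forward reaction is endothermic. Raising T favours the endothermic direction — shift to the right.
All effects act in the same direction — net shift to the right.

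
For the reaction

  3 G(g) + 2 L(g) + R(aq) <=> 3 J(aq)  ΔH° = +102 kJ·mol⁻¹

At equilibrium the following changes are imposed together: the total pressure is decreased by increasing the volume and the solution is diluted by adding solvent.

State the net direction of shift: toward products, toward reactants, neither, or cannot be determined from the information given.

cannot be determined

Gas moles: reactants 5, products 0 (Δn_gas = -5). Expansion shifts the system toward the side with more moles of gas — to the left.
Dilution lowers every aqueous concentration by the same factor. Δn_aq = 3 − 1 = +2, so the system shifts toward the side with more dissolved moles — to the right.
The individual effects push in opposite directions; without quantitative information the net direction cannot be determined.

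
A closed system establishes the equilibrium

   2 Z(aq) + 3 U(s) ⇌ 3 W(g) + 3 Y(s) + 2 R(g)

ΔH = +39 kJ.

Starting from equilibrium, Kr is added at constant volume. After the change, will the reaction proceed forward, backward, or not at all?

no shift

At constant volume, adding an inert gas leaves every reacting species' partial pressure unchanged, so Q is unchanged — no shift from this change.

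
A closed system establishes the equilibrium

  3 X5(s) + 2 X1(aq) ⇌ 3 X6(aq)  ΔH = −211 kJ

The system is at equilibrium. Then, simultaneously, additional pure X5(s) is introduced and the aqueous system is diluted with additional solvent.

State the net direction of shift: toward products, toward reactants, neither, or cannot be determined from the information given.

X5 is a pure solid; its activity is 1 regardless of amount, so Q is unaffected — no shift from this change.
Dilution lowers every aqueous concentration by the same factor. Δn_aq = 3 − 2 = +1, so the system shifts toward the side with more dissolved moles — to the right.
Only the nonzero effect(s) matter; the net shift is to the right.

right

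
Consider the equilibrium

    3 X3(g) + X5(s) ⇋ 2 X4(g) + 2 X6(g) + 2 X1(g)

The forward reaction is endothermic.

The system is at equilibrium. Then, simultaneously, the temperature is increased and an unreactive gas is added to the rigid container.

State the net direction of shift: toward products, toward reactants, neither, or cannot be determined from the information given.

The forward reaction is endothermic. Raising T favours the endothermic direction — shift to the right.
At constant volume, adding an inert gas leaves every reacting species' partial pressure unchanged, so Q is unchanged — no shift from this change.
Only the nonzero effect(s) matter; the net shift is to the right.

right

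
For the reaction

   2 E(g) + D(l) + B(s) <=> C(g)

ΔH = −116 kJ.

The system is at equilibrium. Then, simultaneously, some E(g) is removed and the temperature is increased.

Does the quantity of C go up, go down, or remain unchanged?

Removing E (g), a reactant, drives the reaction to the left.
The forward reaction is exothermic. Raising T favours the endothermic direction — shift to the left.
The net shift is to the left. C is a product, so its amount decreases.

decreases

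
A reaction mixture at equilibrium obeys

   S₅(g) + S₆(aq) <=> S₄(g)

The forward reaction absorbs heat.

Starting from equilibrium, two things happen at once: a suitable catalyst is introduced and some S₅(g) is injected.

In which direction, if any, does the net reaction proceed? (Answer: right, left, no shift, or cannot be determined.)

right

A catalyst speeds both forward and reverse rates equally; it changes neither Q nor K — no shift from this change.
Adding S₅ (g), a reactant, drives the reaction to the right.
Only the nonzero effect(s) matter; the net shift is to the right.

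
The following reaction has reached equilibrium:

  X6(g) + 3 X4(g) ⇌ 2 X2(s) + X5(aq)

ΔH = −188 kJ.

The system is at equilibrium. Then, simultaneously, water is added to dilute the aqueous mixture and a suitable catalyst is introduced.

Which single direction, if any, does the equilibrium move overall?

right

Dilution lowers every aqueous concentration by the same factor. Δn_aq = 1 − 0 = +1, so the system shifts toward the side with more dissolved moles — to the right.
A catalyst speeds both forward and reverse rates equally; it changes neither Q nor K — no shift from this change.
Only the nonzero effect(s) matter; the net shift is to the right.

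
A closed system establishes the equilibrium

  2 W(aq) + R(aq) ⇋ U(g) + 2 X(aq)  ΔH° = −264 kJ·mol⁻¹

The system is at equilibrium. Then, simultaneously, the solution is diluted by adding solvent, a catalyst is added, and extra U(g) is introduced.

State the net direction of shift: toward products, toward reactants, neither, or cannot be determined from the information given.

left

Dilution lowers every aqueous concentration by the same factor. Δn_aq = 2 − 3 = -1, so the system shifts toward the side with more dissolved moles — to the left.
A catalyst speeds both forward and reverse rates equally; it changes neither Q nor K — no shift from this change.
Adding U (g), a product, drives the reaction to the left.
Only the nonzero effect(s) matter; the net shift is to the left.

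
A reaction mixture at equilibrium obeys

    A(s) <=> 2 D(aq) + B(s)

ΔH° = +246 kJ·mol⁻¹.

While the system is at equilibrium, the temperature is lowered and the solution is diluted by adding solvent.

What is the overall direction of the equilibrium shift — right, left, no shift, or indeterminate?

cannot be determined

The forward reaction is endothermic. Lowering T favours the exothermic direction — shift to the left.
Dilution lowers every aqueous concentration by the same factor. Δn_aq = 2 − 0 = +2, so the system shifts toward the side with more dissolved moles — to the right.
The individual effects push in opposite directions; without quantitative information the net direction cannot be determined.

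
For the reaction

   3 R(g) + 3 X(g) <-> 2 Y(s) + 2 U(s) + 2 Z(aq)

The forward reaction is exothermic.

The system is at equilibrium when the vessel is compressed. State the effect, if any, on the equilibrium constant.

unchanged

The equilibrium constant depends only on temperature. This perturbation may move the position of equilibrium, but since T is unchanged, K itself is unchanged.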